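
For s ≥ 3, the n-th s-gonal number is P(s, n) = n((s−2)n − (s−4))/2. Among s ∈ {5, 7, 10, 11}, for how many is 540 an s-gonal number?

2

s = 5: P(5, 19) = 532 and P(5, 20) = 590; 540 is not s-gonal.
s = 7: P(7, 15) = 540. ✓
s = 10: P(10, 12) = 540. ✓
s = 11: P(11, 11) = 506 and P(11, 12) = 606; 540 is not s-gonal.
Hits: s ∈ {7, 10} → 2.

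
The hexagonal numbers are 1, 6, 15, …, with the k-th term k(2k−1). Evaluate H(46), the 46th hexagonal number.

The 46th hexagonal number is n(2n−1) with n = 46.
46·(2·46 − 1) = 46·91 = 4186.

4186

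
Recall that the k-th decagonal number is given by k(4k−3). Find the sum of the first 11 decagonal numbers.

Σ i(4i−3) = 4Σi² − 3Σi over i = 1..11.
Σi = 66 and Σi² = 506.
4·506 − 3·66 = 1826.

1826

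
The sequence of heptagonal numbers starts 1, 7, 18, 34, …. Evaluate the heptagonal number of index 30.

The 30th heptagonal number is n(5n−3)/2 with n = 30.
30·(5·30 − 3)/2 = 30·147/2 = 2205.

2205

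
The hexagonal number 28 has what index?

4

Set n(2n−1) = 28, giving 2n² − n − 28 = 0.
The discriminant is 1 + 8·28 = 225, and √225 = 15.
So n = (1 + 15) / 4 = 16/4 = 4.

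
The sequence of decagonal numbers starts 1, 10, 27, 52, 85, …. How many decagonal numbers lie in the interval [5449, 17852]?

The n-th decagonal number is n(4n−3).
Smallest index with value ≥ 5449: n = 38 (giving 5662).
Largest index with value ≤ 17852: n = 67 (giving 17755).
Indices 38 through 67: 30 terms.

30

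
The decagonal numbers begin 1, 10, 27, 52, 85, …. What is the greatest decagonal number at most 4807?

Solve n(4n−3) ≤ 4807 for integer n.
n = 35 gives 4795 ≤ 4807, while n = 36 gives 5076 > 4807; so the answer is 4795.

4795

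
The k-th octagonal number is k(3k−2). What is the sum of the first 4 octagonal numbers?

70

Σ i(3i−2) = 3Σi² − 2Σi over i = 1..4.
Σi = 10 and Σi² = 30.
3·30 − 2·10 = 70.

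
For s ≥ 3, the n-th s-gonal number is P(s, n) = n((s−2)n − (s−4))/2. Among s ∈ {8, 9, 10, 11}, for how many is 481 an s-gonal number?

s = 8: P(8, 13) = 481. ✓
s = 9: P(9, 12) = 474 and P(9, 13) = 559; 481 is not s-gonal.
s = 10: P(10, 11) = 451 and P(10, 12) = 540; 481 is not s-gonal.
s = 11: P(11, 10) = 415 and P(11, 11) = 506; 481 is not s-gonal.
Hits: s ∈ {8} → 1.

1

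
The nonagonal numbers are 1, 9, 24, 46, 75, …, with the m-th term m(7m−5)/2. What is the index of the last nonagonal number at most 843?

15

Solve n(7n−5)/2 ≤ 843 for integer n.
n = 15 gives 750 ≤ 843, while n = 16 gives 856 > 843; so the answer is index 15.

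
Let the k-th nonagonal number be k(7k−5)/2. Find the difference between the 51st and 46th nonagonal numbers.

1685

51·(7·51 − 5)/2 = 8976 and 46·(7·46 − 5)/2 = 7291.
Difference: 8976 − 7291 = 1685.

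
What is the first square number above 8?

Solve n² > 8 for integer n.
The largest n with value ≤ 8 is 2 (since 4 ≤ 8 < 9), so the first above is n = 3, value 9.

9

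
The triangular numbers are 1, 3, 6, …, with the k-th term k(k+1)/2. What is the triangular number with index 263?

263·264/2 = 69432/2 = 34716.

34716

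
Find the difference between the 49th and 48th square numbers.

97

n² − (n−1)² = 2n − 1, so 49² − 48² = 2·49 − 1 = 97.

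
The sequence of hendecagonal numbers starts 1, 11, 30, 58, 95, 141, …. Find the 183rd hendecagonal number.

150060

The 183rd hendecagonal number is n(9n−7)/2 with n = 183.
183·(9·183 − 7)/2 = 183·1640/2 = 183·820 = 150060.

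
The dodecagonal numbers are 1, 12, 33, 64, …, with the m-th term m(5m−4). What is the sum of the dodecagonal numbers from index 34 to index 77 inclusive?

Σ i(5i−4) = 5Σi² − 4Σi over i = 34..77.
Σi = 3003 − 561 = 2442 and Σi² = 155155 − 12529 = 142626.
5·142626 − 4·2442 = 703362.

703362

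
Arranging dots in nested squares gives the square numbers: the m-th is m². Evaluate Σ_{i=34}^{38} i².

Σ_{i=34}^{38} i² = 19019 − 12529 = 6490.

6490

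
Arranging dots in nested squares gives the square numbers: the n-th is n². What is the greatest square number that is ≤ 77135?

76729

Solve n² ≤ 77135 for integer n.
n = 277 gives 76729 ≤ 77135, while n = 278 gives 77284 > 77135; so the answer is 76729.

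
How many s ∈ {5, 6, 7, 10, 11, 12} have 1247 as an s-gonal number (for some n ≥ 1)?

s = 5: P(5, 29) = 1247. ✓
s = 6: P(6, 25) = 1225 and P(6, 26) = 1326; 1247 is not s-gonal.
s = 7: P(7, 22) = 1177 and P(7, 23) = 1288; 1247 is not s-gonal.
s = 10: P(10, 18) = 1242 and P(10, 19) = 1387; 1247 is not s-gonal.
s = 11: P(11, 17) = 1241 and P(11, 18) = 1395; 1247 is not s-gonal.
s = 12: P(12, 16) = 1216 and P(12, 17) = 1377; 1247 is not s-gonal.
Hits: s ∈ {5} → 1.

1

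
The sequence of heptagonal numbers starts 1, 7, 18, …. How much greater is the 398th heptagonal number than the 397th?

1986

Consecutive heptagonal numbers differ by 5n − 4: here 5·398 − 4 = 1986.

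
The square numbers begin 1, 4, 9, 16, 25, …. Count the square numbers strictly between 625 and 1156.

The n-th square number is n².
Smallest index with value > 625: n = 26 (giving 676).
Largest index with value < 1156: n = 33 (giving 1089).
Indices 26 through 33: 8 terms.

8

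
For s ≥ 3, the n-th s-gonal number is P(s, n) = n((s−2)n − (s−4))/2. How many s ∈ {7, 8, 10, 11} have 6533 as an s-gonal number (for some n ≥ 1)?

s = 7: P(7, 51) = 6426 and P(7, 52) = 6682; 6533 is not s-gonal.
s = 8: P(8, 47) = 6533. ✓
s = 10: P(10, 40) = 6280 and P(10, 41) = 6601; 6533 is not s-gonal.
s = 11: P(11, 38) = 6365 and P(11, 39) = 6708; 6533 is not s-gonal.
Hits: s ∈ {8} → 1.

1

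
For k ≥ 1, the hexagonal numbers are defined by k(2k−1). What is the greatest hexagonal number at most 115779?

114960

Solve n(2n−1) ≤ 115779 for integer n.
n = 240 gives 114960 ≤ 115779, while n = 241 gives 115921 > 115779; so the answer is 114960.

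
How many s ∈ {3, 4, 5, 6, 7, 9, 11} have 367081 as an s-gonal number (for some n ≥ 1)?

s = 3: P(3, 856) = 366796 and P(3, 857) = 367653; 367081 is not s-gonal.
s = 4: P(4, 605) = 366025 and P(4, 606) = 367236; 367081 is not s-gonal.
s = 5: P(5, 494) = 365807 and P(5, 495) = 367290; 367081 is not s-gonal.
s = 6: P(6, 428) = 365940 and P(6, 429) = 367653; 367081 is not s-gonal.
s = 7: P(7, 383) = 366148 and P(7, 384) = 368064; 367081 is not s-gonal.
s = 9: P(9, 324) = 366606 and P(9, 325) = 368875; 367081 is not s-gonal.
s = 11: P(11, 286) = 367081. ✓
Hits: s ∈ {11} → 1.

1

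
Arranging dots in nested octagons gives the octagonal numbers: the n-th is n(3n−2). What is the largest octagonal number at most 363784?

362616

Solve n(3n−2) ≤ 363784 for integer n.
n = 348 gives 362616 ≤ 363784, while n = 349 gives 364705 > 363784; so the answer is 362616.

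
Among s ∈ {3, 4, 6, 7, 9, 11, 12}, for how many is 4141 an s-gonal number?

s = 3: P(3, 90) = 4095 and P(3, 91) = 4186; 4141 is not s-gonal.
s = 4: P(4, 64) = 4096 and P(4, 65) = 4225; 4141 is not s-gonal.
s = 6: P(6, 45) = 4005 and P(6, 46) = 4186; 4141 is not s-gonal.
s = 7: P(7, 41) = 4141. ✓
s = 9: P(9, 34) = 3961 and P(9, 35) = 4200; 4141 is not s-gonal.
s = 11: P(11, 30) = 3945 and P(11, 31) = 4216; 4141 is not s-gonal.
s = 12: P(12, 29) = 4089 and P(12, 30) = 4380; 4141 is not s-gonal.
Hits: s ∈ {7} → 1.

1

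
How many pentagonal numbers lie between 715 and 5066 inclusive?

37

The n-th pentagonal number is n(3n−1)/2.
Smallest index with value ≥ 715: n = 22 (giving 715).
Largest index with value ≤ 5066: n = 58 (giving 5017).
Indices 22 through 58: 37 terms.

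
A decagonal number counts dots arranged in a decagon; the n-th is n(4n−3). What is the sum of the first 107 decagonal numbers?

Σ i(4i−3) = 4Σi² − 3Σi over i = 1..107.
Σi = 5778 and Σi² = 414090.
4·414090 − 3·5778 = 1639026.

1639026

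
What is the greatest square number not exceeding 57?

Solve n² ≤ 57 for integer n.
n = 7 gives 49 ≤ 57, while n = 8 gives 64 > 57; so the answer is 49.

49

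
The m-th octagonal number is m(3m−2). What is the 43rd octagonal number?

The 43rd octagonal number is n(3n−2) with n = 43.
43·(3·43 − 2) = 43·127 = 5461.

5461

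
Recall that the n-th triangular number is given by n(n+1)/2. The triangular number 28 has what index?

7

Set n(n+1)/2 = 28, giving n² + n − 56 = 0.
The discriminant is 1 + 8·28 = 225, and √225 = 15.
So n = (-1 + 15) / 2 = 14/2 = 7.
Check: 7·8/2 = 28. ✓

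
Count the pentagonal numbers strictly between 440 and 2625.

The n-th pentagonal number is n(3n−1)/2.
Smallest index with value > 440: n = 18 (giving 477).
Largest index with value < 2625: n = 41 (giving 2501).
Indices 18 through 41: 24 terms.

24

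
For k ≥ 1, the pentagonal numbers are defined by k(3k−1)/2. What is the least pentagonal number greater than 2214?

Solve n(3n−1)/2 > 2214 for integer n.
The largest n with value ≤ 2214 is 38 (since 2147 ≤ 2214 < 2262), so the first above is n = 39, value 2262.

2262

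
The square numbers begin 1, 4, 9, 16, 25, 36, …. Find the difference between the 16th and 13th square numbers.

87

16² = 256 and 13² = 169.
Difference: 256 − 169 = 87.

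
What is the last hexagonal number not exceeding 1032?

946

Solve n(2n−1) ≤ 1032 for integer n.
n = 22 gives 946 ≤ 1032, while n = 23 gives 1035 > 1032; so the answer is 946.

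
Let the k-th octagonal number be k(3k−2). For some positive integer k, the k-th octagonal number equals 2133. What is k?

27

Set n(3n−2) = 2133, giving 3n² − 2n − 2133 = 0.
So n = (2 + 160) / 6 = 162/6 = 27.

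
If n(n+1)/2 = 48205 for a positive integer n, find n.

Set n(n+1)/2 = 48205, giving n² + n − 96410 = 0.
The discriminant is 1 + 8·48205 = 385641, and √385641 = 621.
So n = (-1 + 621) / 2 = 620/2 = 310.

310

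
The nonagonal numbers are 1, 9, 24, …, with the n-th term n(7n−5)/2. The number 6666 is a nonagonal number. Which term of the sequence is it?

Set n(7n−5)/2 = 6666, giving 7n² − 5n − 13332 = 0.
The discriminant is 25 + 56·6666 = 373321, and √373321 = 611.
So n = (5 + 611) / 14 = 616/14 = 44.

44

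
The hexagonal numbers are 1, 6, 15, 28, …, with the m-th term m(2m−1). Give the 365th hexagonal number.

266085

The 365th hexagonal number is n(2n−1) with n = 365.
365·(2·365 − 1) = 365·729 = 266085.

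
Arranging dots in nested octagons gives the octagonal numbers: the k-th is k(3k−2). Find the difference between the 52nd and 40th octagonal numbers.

3288

52·(3·52 − 2) = 8008 and 40·(3·40 − 2) = 4720.
Difference: 8008 − 4720 = 3288.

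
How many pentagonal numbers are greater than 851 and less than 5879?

39

The n-th pentagonal number is n(3n−1)/2.
Smallest index with value > 851: n = 24 (giving 852).
Largest index with value < 5879: n = 62 (giving 5735).
Indices 24 through 62: 39 terms.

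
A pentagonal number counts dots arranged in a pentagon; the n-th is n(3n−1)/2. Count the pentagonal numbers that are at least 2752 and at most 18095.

The n-th pentagonal number is n(3n−1)/2.
Smallest index with value ≥ 2752: n = 43 (giving 2752).
Largest index with value ≤ 18095: n = 110 (giving 18095).
Indices 43 through 110: 68 terms.

68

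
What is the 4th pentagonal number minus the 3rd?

10

Consecutive pentagonal numbers differ by 3n − 2: here 3·4 − 2 = 10.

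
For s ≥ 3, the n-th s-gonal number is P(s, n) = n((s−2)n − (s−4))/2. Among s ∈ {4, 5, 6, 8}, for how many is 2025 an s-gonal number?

s = 4: P(4, 45) = 2025. ✓
s = 5: P(5, 36) = 1926 and P(5, 37) = 2035; 2025 is not s-gonal.
s = 6: P(6, 32) = 2016 and P(6, 33) = 2145; 2025 is not s-gonal.
s = 8: P(8, 26) = 1976 and P(8, 27) = 2133; 2025 is not s-gonal.
Hits: s ∈ {4} → 1.

1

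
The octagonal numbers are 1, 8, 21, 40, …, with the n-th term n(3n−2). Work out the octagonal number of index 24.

1680

The 24th octagonal number is n(3n−2) with n = 24.
24·(3·24 − 2) = 24·70 = 1680.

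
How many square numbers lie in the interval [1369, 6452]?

The n-th square number is n².
Smallest index with value ≥ 1369: n = 37 (giving 1369).
Largest index with value ≤ 6452: n = 80 (giving 6400).
Indices 37 through 80: 44 terms.

44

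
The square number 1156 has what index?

We need n² = 1156, so n = √1156 = 34.

34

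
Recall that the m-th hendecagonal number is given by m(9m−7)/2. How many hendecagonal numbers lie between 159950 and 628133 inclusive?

186

The n-th hendecagonal number is n(9n−7)/2.
Smallest index with value ≥ 159950: n = 189 (giving 160083).
Largest index with value ≤ 628133: n = 374 (giving 628133).
Indices 189 through 374: 186 terms.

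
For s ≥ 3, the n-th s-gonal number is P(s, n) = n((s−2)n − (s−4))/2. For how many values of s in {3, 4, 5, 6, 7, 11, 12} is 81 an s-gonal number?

s = 3: P(3, 12) = 78 and P(3, 13) = 91; 81 is not s-gonal.
s = 4: P(4, 9) = 81. ✓
s = 5: P(5, 7) = 70 and P(5, 8) = 92; 81 is not s-gonal.
s = 6: P(6, 6) = 66 and P(6, 7) = 91; 81 is not s-gonal.
s = 7: P(7, 6) = 81. ✓
s = 11: P(11, 4) = 58 and P(11, 5) = 95; 81 is not s-gonal.
s = 12: P(12, 4) = 64 and P(12, 5) = 105; 81 is not s-gonal.
Hits: s ∈ {4, 7} → 2.

2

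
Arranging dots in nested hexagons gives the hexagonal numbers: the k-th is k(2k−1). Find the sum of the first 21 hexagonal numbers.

Σ i(2i−1) = 2Σi² − Σi over i = 1..21.
Σi = 231 and Σi² = 3311.
2·3311 − 1·231 = 6391.

6391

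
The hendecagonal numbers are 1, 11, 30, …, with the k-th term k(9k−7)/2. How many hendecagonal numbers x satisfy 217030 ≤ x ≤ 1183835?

The n-th hendecagonal number is n(9n−7)/2.
Smallest index with value ≥ 217030: n = 220 (giving 217030).
Largest index with value ≤ 1183835: n = 513 (giving 1182465).
Indices 220 through 513: 294 terms.

294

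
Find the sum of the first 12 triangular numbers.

Σ i(i+1)/2 = (Σi² + Σi) / 2 over i = 1..12.
Σi = 78 and Σi² = 650.
(1·650 + 1·78) / 2 = 728/2 = 364.

364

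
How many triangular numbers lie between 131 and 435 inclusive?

The n-th triangular number is n(n+1)/2.
Smallest index with value ≥ 131: n = 16 (giving 136).
Largest index with value ≤ 435: n = 29 (giving 435).
Indices 16 through 29: 14 terms.

14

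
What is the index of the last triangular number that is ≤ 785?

39

Solve n(n+1)/2 ≤ 785 for integer n.
n = 39 gives 780 ≤ 785, while n = 40 gives 820 > 785; so the answer is index 39.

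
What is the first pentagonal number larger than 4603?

4676

Solve n(3n−1)/2 > 4603 for integer n.
The largest n with value ≤ 4603 is 55 (since 4510 ≤ 4603 < 4676), so the first above is n = 56, value 4676.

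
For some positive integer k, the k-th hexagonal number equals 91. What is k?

Set n(2n−1) = 91, giving 2n² − n − 91 = 0.
So n = (1 + 27) / 4 = 28/4 = 7.
Check: 7·(2·7 − 1) = 91. ✓

7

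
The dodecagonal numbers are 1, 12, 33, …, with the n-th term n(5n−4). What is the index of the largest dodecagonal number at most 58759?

Solve n(5n−4) ≤ 58759 for integer n.
n = 108 gives 57888 ≤ 58759, while n = 109 gives 58969 > 58759; so the answer is index 108.

108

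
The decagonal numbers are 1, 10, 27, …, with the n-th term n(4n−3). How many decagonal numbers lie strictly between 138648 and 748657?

246

The n-th decagonal number is n(4n−3).
Smallest index with value > 138648: n = 187 (giving 139315).
Largest index with value < 748657: n = 432 (giving 745200).
Indices 187 through 432: 246 terms.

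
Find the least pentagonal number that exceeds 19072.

19097

Solve n(3n−1)/2 > 19072 for integer n.
The largest n with value ≤ 19072 is 112 (since 18760 ≤ 19072 < 19097), so the first above is n = 113, value 19097.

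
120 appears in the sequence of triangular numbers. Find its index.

Set n(n+1)/2 = 120, giving n² + n − 240 = 0.
The discriminant is 1 + 8·120 = 961, and √961 = 31.
So n = (-1 + 31) / 2 = 30/2 = 15.
Check: 15·16/2 = 120. ✓

15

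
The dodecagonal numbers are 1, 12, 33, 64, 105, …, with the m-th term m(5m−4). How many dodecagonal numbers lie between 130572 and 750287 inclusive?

226

The n-th dodecagonal number is n(5n−4).
Smallest index with value ≥ 130572: n = 162 (giving 130572).
Largest index with value ≤ 750287: n = 387 (giving 747297).
Indices 162 through 387: 226 terms.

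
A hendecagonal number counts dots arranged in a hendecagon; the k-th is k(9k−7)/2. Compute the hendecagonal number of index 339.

515958

The 339th hendecagonal number is n(9n−7)/2 with n = 339.
339·(9·339 − 7)/2 = 339·3044/2 = 339·1522 = 515958.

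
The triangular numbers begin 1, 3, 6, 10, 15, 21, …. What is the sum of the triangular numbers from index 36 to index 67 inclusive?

44624

Σ i(i+1)/2 = (Σi² + Σi) / 2 over i = 36..67.
Σi = 2278 − 630 = 1648 and Σi² = 102510 − 14910 = 87600.
(1·87600 + 1·1648) / 2 = 89248/2 = 44624.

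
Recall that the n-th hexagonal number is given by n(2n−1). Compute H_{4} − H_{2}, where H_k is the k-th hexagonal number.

22

4·(2·4 − 1) = 28 and 2·(2·2 − 1) = 6.
Difference: 28 − 6 = 22.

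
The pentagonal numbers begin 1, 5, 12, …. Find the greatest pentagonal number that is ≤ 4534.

Solve n(3n−1)/2 ≤ 4534 for integer n.
n = 55 gives 4510 ≤ 4534, while n = 56 gives 4676 > 4534; so the answer is 4510.

4510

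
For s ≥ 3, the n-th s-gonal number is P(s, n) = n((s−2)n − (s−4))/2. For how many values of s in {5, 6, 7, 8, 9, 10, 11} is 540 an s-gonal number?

s = 5: P(5, 19) = 532 and P(5, 20) = 590; 540 is not s-gonal.
s = 6: P(6, 16) = 496 and P(6, 17) = 561; 540 is not s-gonal.
s = 7: P(7, 15) = 540. ✓
s = 8: P(8, 13) = 481 and P(8, 14) = 560; 540 is not s-gonal.
s = 9: P(9, 12) = 474 and P(9, 13) = 559; 540 is not s-gonal.
s = 10: P(10, 12) = 540. ✓
s = 11: P(11, 11) = 506 and P(11, 12) = 606; 540 is not s-gonal.
Hits: s ∈ {7, 10} → 2.

2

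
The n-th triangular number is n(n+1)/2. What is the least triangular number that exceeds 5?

6

Solve n(n+1)/2 > 5 for integer n.
The largest n with value ≤ 5 is 2 (since 3 ≤ 5 < 6), so the first above is n = 3, value 6.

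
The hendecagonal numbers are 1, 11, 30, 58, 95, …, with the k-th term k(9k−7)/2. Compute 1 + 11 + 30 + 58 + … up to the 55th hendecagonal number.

Σ i(9i−7)/2 = (9Σi² − 7Σi) / 2 over i = 1..55.
Σi = 1540 and Σi² = 56980.
(9·56980 − 7·1540) / 2 = 502040/2 = 251020.

251020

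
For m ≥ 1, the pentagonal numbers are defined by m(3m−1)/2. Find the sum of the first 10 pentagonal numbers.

550

Σ i(3i−1)/2 = (3Σi² − Σi) / 2 over i = 1..10.
Σi = 55 and Σi² = 385.
(3·385 − 1·55) / 2 = 1100/2 = 550.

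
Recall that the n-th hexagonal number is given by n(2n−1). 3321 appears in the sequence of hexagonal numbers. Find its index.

Set n(2n−1) = 3321, giving 2n² − n − 3321 = 0.
So n = (1 + 163) / 4 = 164/4 = 41.
Check: 41·(2·41 − 1) = 3321. ✓

41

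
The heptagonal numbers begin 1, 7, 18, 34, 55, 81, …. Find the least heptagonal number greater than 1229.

Solve n(5n−3)/2 > 1229 for integer n.
The largest n with value ≤ 1229 is 22 (since 1177 ≤ 1229 < 1288), so the first above is n = 23, value 1288.

1288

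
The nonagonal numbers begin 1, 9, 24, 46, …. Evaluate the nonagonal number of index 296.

296·(7·296 − 5)/2 = 296·2067/2 = 305916.

305916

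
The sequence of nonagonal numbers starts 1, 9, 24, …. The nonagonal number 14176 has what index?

Set n(7n−5)/2 = 14176, giving 7n² − 5n − 28352 = 0.
The discriminant is 25 + 56·14176 = 793881, and √793881 = 891.
So n = (5 + 891) / 14 = 896/14 = 64.

64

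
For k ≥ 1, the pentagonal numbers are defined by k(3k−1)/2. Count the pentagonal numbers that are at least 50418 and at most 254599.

229

The n-th pentagonal number is n(3n−1)/2.
Smallest index with value ≥ 50418: n = 184 (giving 50692).
Largest index with value ≤ 254599: n = 412 (giving 254410).
Indices 184 through 412: 229 terms.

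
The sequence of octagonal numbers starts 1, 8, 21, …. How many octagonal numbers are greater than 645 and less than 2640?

The n-th octagonal number is n(3n−2).
Smallest index with value > 645: n = 16 (giving 736).
Largest index with value < 2640: n = 29 (giving 2465).
Indices 16 through 29: 14 terms.

14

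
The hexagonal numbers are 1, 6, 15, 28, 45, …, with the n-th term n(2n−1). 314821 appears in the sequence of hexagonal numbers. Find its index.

397

Set n(2n−1) = 314821, giving 2n² − n − 314821 = 0.
The discriminant is 1 + 8·314821 = 2518569, and √2518569 = 1587.
So n = (1 + 1587) / 4 = 1588/4 = 397.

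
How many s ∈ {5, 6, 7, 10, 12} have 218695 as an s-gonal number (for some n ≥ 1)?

1

s = 5: P(5, 382) = 218695. ✓
s = 6: P(6, 330) = 217470 and P(6, 331) = 218791; 218695 is not s-gonal.
s = 7: P(7, 296) = 218596 and P(7, 297) = 220077; 218695 is not s-gonal.
s = 10: P(10, 234) = 218322 and P(10, 235) = 220195; 218695 is not s-gonal.
s = 12: P(12, 209) = 217569 and P(12, 210) = 219660; 218695 is not s-gonal.
Hits: s ∈ {5} → 1.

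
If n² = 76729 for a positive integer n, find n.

277

We need n² = 76729, so n = √76729 = 277.
Check: 277² = 76729. ✓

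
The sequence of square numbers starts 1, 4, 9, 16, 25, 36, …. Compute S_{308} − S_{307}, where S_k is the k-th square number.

615

n² − (n−1)² = 2n − 1, so 308² − 307² = 2·308 − 1 = 615.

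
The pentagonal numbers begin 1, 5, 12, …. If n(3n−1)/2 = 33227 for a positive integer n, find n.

149

Set n(3n−1)/2 = 33227, giving 3n² − n − 66454 = 0.
So n = (1 + 893) / 6 = 894/6 = 149.
Check: 149·(3·149 − 1)/2 = 33227. ✓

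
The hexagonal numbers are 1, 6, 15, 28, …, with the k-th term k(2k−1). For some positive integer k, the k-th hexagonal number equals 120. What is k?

Set n(2n−1) = 120, giving 2n² − n − 120 = 0.
The discriminant is 1 + 8·120 = 961, and √961 = 31.
So n = (1 + 31) / 4 = 32/4 = 8.

8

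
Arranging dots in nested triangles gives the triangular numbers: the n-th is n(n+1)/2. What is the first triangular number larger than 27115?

Solve n(n+1)/2 > 27115 for integer n.
The largest n with value ≤ 27115 is 232 (since 27028 ≤ 27115 < 27261), so the first above is n = 233, value 27261.

27261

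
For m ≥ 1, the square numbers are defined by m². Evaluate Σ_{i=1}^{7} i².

Σ_{i=1}^{7} i² = 7·8·15/6 = 140.

140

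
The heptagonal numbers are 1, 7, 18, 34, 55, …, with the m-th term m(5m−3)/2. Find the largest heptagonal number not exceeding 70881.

70308

Solve n(5n−3)/2 ≤ 70881 for integer n.
n = 168 gives 70308 ≤ 70881, while n = 169 gives 71149 > 70881; so the answer is 70308.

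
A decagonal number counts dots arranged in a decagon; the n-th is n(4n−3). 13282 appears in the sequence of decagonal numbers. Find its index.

Set n(4n−3) = 13282, giving 4n² − 3n − 13282 = 0.
The discriminant is 9 + 16·13282 = 212521, and √212521 = 461.
So n = (3 + 461) / 8 = 464/8 = 58.
Check: 58·(4·58 − 3) = 13282. ✓

58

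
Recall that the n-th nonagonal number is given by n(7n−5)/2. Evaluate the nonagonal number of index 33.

3729

33·(7·33 − 5)/2 = 33·226/2 = 33·113 = 3729.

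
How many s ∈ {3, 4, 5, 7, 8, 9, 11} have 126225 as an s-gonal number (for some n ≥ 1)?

s = 3: P(3, 501) = 125751 and P(3, 502) = 126253; 126225 is not s-gonal.
s = 4: P(4, 355) = 126025 and P(4, 356) = 126736; 126225 is not s-gonal.
s = 5: P(5, 290) = 126005 and P(5, 291) = 126876; 126225 is not s-gonal.
s = 7: P(7, 225) = 126225. ✓
s = 8: P(8, 205) = 125665 and P(8, 206) = 126896; 126225 is not s-gonal.
s = 9: P(9, 190) = 125875 and P(9, 191) = 127206; 126225 is not s-gonal.
s = 11: P(11, 167) = 124916 and P(11, 168) = 126420; 126225 is not s-gonal.
Hits: s ∈ {7} → 1.

1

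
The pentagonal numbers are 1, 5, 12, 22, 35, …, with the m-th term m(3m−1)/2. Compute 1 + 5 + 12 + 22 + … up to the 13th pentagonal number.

Σ i(3i−1)/2 = (3Σi² − Σi) / 2 over i = 1..13.
Σi = 91 and Σi² = 819.
(3·819 − 1·91) / 2 = 2366/2 = 1183.

1183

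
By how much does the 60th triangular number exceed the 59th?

Consecutive triangular numbers differ by n: T_{60} − T_{59} = 60.

60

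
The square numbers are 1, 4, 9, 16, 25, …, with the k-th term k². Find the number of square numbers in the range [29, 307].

The n-th square number is n².
Smallest index with value ≥ 29: n = 6 (giving 36).
Largest index with value ≤ 307: n = 17 (giving 289).
Indices 6 through 17: 12 terms.

12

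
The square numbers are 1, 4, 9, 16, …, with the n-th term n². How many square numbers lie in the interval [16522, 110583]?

The n-th square number is n².
Smallest index with value ≥ 16522: n = 129 (giving 16641).
Largest index with value ≤ 110583: n = 332 (giving 110224).
Indices 129 through 332: 204 terms.

204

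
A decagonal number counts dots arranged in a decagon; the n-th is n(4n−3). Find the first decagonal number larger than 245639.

247257

Solve n(4n−3) > 245639 for integer n.
The largest n with value ≤ 245639 is 248 (since 245272 ≤ 245639 < 247257), so the first above is n = 249, value 247257.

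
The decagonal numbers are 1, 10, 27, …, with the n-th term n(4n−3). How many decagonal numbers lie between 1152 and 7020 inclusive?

The n-th decagonal number is n(4n−3).
Smallest index with value ≥ 1152: n = 18 (giving 1242).
Largest index with value ≤ 7020: n = 42 (giving 6930).
Indices 18 through 42: 25 terms.

25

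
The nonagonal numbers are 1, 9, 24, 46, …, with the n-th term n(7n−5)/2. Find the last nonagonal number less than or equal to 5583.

5500

Solve n(7n−5)/2 ≤ 5583 for integer n.
n = 40 gives 5500 ≤ 5583, while n = 41 gives 5781 > 5583; so the answer is 5500.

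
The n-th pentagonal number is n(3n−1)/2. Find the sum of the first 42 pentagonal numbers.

37926

Σ i(3i−1)/2 = (3Σi² − Σi) / 2 over i = 1..42.
Σi = 903 and Σi² = 25585.
(3·25585 − 1·903) / 2 = 75852/2 = 37926.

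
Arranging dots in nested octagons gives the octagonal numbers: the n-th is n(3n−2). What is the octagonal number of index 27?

27·(3·27 − 2) = 27·79 = 2133.

2133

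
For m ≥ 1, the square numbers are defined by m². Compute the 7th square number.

7² = 49.

49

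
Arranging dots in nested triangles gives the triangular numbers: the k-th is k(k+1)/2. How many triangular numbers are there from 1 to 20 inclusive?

The n-th triangular number is n(n+1)/2.
Smallest index with value ≥ 1: n = 1 (giving 1).
Largest index with value ≤ 20: n = 5 (giving 15).
Indices 1 through 5: 5 terms.

5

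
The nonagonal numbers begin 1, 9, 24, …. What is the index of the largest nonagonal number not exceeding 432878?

Solve n(7n−5)/2 ≤ 432878 for integer n.
n = 352 gives 432784 ≤ 432878, while n = 353 gives 435249 > 432878; so the answer is index 352.

352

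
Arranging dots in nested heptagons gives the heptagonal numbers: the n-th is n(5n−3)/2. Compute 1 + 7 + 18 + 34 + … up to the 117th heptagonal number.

1341483

Σ i(5i−3)/2 = (5Σi² − 3Σi) / 2 over i = 1..117.
Σi = 6903 and Σi² = 540735.
(5·540735 − 3·6903) / 2 = 2682966/2 = 1341483.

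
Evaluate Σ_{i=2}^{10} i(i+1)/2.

Σ i(i+1)/2 = (Σi² + Σi) / 2 over i = 2..10.
Σi = 55 − 1 = 54 and Σi² = 385 − 1 = 384.
(1·384 + 1·54) / 2 = 438/2 = 219.

219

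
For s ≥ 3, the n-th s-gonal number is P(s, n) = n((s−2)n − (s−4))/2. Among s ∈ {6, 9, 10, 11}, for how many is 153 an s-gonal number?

1

s = 6: P(6, 9) = 153. ✓
s = 9: P(9, 6) = 111 and P(9, 7) = 154; 153 is not s-gonal.
s = 10: P(10, 6) = 126 and P(10, 7) = 175; 153 is not s-gonal.
s = 11: P(11, 6) = 141 and P(11, 7) = 196; 153 is not s-gonal.
Hits: s ∈ {6} → 1.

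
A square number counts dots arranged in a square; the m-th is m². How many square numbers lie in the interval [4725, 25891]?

The n-th square number is n².
Smallest index with value ≥ 4725: n = 69 (giving 4761).
Largest index with value ≤ 25891: n = 160 (giving 25600).
Indices 69 through 160: 92 terms.

92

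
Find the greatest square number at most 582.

576

Solve n² ≤ 582 for integer n.
n = 24 gives 576 ≤ 582, while n = 25 gives 625 > 582; so the answer is 576.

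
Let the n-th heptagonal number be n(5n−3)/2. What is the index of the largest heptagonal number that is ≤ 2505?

Solve n(5n−3)/2 ≤ 2505 for integer n.
n = 31 gives 2356 ≤ 2505, while n = 32 gives 2512 > 2505; so the answer is index 31.

31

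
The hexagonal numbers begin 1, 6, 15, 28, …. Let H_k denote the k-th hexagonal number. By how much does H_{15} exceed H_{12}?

159

15·(2·15 − 1) = 435 and 12·(2·12 − 1) = 276.
Difference: 435 − 276 = 159.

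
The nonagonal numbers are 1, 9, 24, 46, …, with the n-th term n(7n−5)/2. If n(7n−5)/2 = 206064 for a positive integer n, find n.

Set n(7n−5)/2 = 206064, giving 7n² − 5n − 412128 = 0.
The discriminant is 25 + 56·206064 = 11539609, and √11539609 = 3397.
So n = (5 + 3397) / 14 = 3402/14 = 243.
Check: 243·(7·243 − 5)/2 = 206064. ✓

243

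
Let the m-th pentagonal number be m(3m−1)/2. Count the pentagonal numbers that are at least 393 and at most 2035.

The n-th pentagonal number is n(3n−1)/2.
Smallest index with value ≥ 393: n = 17 (giving 425).
Largest index with value ≤ 2035: n = 37 (giving 2035).
Indices 17 through 37: 21 terms.

21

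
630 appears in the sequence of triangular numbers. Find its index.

Set n(n+1)/2 = 630, giving n² + n − 1260 = 0.
The discriminant is 1 + 8·630 = 5041, and √5041 = 71.
So n = (-1 + 71) / 2 = 70/2 = 35.
Check: 35·36/2 = 630. ✓

35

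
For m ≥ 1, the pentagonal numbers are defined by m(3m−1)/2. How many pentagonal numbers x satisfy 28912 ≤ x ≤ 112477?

136

The n-th pentagonal number is n(3n−1)/2.
Smallest index with value ≥ 28912: n = 139 (giving 28912).
Largest index with value ≤ 112477: n = 274 (giving 112477).
Indices 139 through 274: 136 terms.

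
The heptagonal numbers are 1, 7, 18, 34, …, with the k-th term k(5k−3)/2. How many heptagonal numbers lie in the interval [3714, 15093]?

The n-th heptagonal number is n(5n−3)/2.
Smallest index with value ≥ 3714: n = 39 (giving 3744).
Largest index with value ≤ 15093: n = 78 (giving 15093).
Indices 39 through 78: 40 terms.

40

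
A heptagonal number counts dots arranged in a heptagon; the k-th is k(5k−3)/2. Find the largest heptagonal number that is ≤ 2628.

Solve n(5n−3)/2 ≤ 2628 for integer n.
n = 32 gives 2512 ≤ 2628, while n = 33 gives 2673 > 2628; so the answer is 2512.

2512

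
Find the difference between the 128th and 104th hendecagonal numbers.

128·(9·128 − 7)/2 = 73280 and 104·(9·104 − 7)/2 = 48308.
Difference: 73280 − 48308 = 24972.

24972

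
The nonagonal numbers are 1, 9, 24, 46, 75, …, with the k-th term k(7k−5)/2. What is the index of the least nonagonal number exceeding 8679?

51

Solve n(7n−5)/2 > 8679 for integer n.
The largest n with value ≤ 8679 is 50 (since 8625 ≤ 8679 < 8976), so the first above is n = 51, value 8976.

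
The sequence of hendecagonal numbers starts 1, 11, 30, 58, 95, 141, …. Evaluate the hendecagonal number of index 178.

178·(9·178 − 7)/2 = 178·1595/2 = 141955.

141955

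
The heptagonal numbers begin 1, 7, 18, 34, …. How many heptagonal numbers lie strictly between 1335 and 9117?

The n-th heptagonal number is n(5n−3)/2.
Smallest index with value > 1335: n = 24 (giving 1404).
Largest index with value < 9117: n = 60 (giving 8910).
Indices 24 through 60: 37 terms.

37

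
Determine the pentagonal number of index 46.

3151

The 46th pentagonal number is n(3n−1)/2 with n = 46.
46·(3·46 − 1)/2 = 46·137/2 = 3151.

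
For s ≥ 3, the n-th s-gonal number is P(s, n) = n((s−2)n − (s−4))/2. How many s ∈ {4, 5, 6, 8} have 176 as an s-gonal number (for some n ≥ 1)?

s = 4: P(4, 13) = 169 and P(4, 14) = 196; 176 is not s-gonal.
s = 5: P(5, 11) = 176. ✓
s = 6: P(6, 9) = 153 and P(6, 10) = 190; 176 is not s-gonal.
s = 8: P(8, 8) = 176. ✓
Hits: s ∈ {5, 8} → 2.

2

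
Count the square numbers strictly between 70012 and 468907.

420

The n-th square number is n².
Smallest index with value > 70012: n = 265 (giving 70225).
Largest index with value < 468907: n = 684 (giving 467856).
Indices 265 through 684: 420 terms.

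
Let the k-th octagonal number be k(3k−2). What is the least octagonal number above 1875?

1976

Solve n(3n−2) > 1875 for integer n.
The largest n with value ≤ 1875 is 25 (since 1825 ≤ 1875 < 1976), so the first above is n = 26, value 1976.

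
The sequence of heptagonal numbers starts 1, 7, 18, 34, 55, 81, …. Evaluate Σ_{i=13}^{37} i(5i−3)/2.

41375

Σ i(5i−3)/2 = (5Σi² − 3Σi) / 2 over i = 13..37.
Σi = 703 − 78 = 625 and Σi² = 17575 − 650 = 16925.
(5·16925 − 3·625) / 2 = 82750/2 = 41375.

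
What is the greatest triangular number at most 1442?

1431

Solve n(n+1)/2 ≤ 1442 for integer n.
n = 53 gives 1431 ≤ 1442, while n = 54 gives 1485 > 1442; so the answer is 1431.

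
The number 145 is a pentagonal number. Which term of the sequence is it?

Set n(3n−1)/2 = 145, giving 3n² − n − 290 = 0.
The discriminant is 1 + 24·145 = 3481, and √3481 = 59.
So n = (1 + 59) / 6 = 60/6 = 10.

10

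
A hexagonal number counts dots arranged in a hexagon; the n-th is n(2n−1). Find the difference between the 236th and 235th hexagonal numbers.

941

Consecutive hexagonal numbers differ by 4n − 3: here 4·236 − 3 = 941.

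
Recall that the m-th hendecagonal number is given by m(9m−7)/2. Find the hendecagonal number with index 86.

32981

The 86th hendecagonal number is n(9n−7)/2 with n = 86.
86·(9·86 − 7)/2 = 86·767/2 = 32981.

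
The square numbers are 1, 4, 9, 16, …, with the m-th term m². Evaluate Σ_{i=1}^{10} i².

Σ_{i=1}^{10} i² = 10·11·21/6 = 385.

385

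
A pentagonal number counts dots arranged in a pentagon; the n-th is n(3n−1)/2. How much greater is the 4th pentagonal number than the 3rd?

10

Consecutive pentagonal numbers differ by 3n − 2: here 3·4 − 2 = 10.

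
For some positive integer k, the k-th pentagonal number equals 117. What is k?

9

Set n(3n−1)/2 = 117, giving 3n² − n − 234 = 0.
The discriminant is 1 + 24·117 = 2809, and √2809 = 53.
So n = (1 + 53) / 6 = 54/6 = 9.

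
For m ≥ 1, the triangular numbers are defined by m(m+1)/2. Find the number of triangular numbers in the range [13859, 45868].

The n-th triangular number is n(n+1)/2.
Smallest index with value ≥ 13859: n = 166 (giving 13861).
Largest index with value ≤ 45868: n = 302 (giving 45753).
Indices 166 through 302: 137 terms.

137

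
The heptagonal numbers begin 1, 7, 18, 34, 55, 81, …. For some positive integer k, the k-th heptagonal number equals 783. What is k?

18

Set n(5n−3)/2 = 783, giving 5n² − 3n − 1566 = 0.
The discriminant is 9 + 40·783 = 31329, and √31329 = 177.
So n = (3 + 177) / 10 = 180/10 = 18.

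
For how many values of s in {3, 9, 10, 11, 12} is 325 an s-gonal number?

s = 3: P(3, 25) = 325. ✓
s = 9: P(9, 10) = 325. ✓
s = 10: P(10, 9) = 297 and P(10, 10) = 370; 325 is not s-gonal.
s = 11: P(11, 8) = 260 and P(11, 9) = 333; 325 is not s-gonal.
s = 12: P(12, 8) = 288 and P(12, 9) = 369; 325 is not s-gonal.
Hits: s ∈ {3, 9} → 2.

2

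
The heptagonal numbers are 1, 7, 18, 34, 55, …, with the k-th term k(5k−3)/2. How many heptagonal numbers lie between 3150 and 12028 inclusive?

34

The n-th heptagonal number is n(5n−3)/2.
Smallest index with value ≥ 3150: n = 36 (giving 3186).
Largest index with value ≤ 12028: n = 69 (giving 11799).
Indices 36 through 69: 34 terms.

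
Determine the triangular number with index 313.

49141

313·314/2 = 98282/2 = 49141.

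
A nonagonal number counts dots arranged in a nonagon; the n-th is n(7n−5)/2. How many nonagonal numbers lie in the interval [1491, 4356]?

15

The n-th nonagonal number is n(7n−5)/2.
Smallest index with value ≥ 1491: n = 21 (giving 1491).
Largest index with value ≤ 4356: n = 35 (giving 4200).
Indices 21 through 35: 15 terms.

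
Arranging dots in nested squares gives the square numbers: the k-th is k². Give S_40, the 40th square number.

The 40th square number is n² with n = 40.
40² = 1600.

1600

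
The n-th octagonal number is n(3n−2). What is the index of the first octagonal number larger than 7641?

Solve n(3n−2) > 7641 for integer n.
The largest n with value ≤ 7641 is 50 (since 7400 ≤ 7641 < 7701), so the first above is n = 51, value 7701.

51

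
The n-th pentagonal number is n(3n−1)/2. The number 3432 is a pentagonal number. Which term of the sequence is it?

48

Set n(3n−1)/2 = 3432, giving 3n² − n − 6864 = 0.
So n = (1 + 287) / 6 = 288/6 = 48.
Check: 48·(3·48 − 1)/2 = 3432. ✓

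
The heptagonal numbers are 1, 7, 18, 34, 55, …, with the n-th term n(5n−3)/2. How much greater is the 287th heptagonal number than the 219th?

287·(5·287 − 3)/2 = 205492 and 219·(5·219 − 3)/2 = 119574.
Difference: 205492 − 119574 = 85918.

85918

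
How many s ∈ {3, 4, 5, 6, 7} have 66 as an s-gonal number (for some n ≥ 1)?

2

s = 3: P(3, 11) = 66. ✓
s = 4: P(4, 8) = 64 and P(4, 9) = 81; 66 is not s-gonal.
s = 5: P(5, 6) = 51 and P(5, 7) = 70; 66 is not s-gonal.
s = 6: P(6, 6) = 66. ✓
s = 7: P(7, 5) = 55 and P(7, 6) = 81; 66 is not s-gonal.
Hits: s ∈ {3, 6} → 2.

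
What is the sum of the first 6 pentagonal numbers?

126

Σ i(3i−1)/2 = (3Σi² − Σi) / 2 over i = 1..6.
Σi = 21 and Σi² = 91.
(3·91 − 1·21) / 2 = 252/2 = 126.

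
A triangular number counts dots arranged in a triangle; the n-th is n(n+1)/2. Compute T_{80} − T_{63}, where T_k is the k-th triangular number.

80·81/2 = 3240 and 63·64/2 = 2016.
Difference: 3240 − 2016 = 1224.

1224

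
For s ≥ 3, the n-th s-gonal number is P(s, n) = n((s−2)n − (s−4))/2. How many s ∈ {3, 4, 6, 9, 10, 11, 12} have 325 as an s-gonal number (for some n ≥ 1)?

s = 3: P(3, 25) = 325. ✓
s = 4: P(4, 18) = 324 and P(4, 19) = 361; 325 is not s-gonal.
s = 6: P(6, 13) = 325. ✓
s = 9: P(9, 10) = 325. ✓
s = 10: P(10, 9) = 297 and P(10, 10) = 370; 325 is not s-gonal.
s = 11: P(11, 8) = 260 and P(11, 9) = 333; 325 is not s-gonal.
s = 12: P(12, 8) = 288 and P(12, 9) = 369; 325 is not s-gonal.
Hits: s ∈ {3, 6, 9} → 3.

3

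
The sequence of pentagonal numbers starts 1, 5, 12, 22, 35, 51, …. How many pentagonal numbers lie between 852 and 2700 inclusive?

19

The n-th pentagonal number is n(3n−1)/2.
Smallest index with value ≥ 852: n = 24 (giving 852).
Largest index with value ≤ 2700: n = 42 (giving 2625).
Indices 24 through 42: 19 terms.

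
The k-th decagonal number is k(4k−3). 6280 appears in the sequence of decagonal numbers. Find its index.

40

Set n(4n−3) = 6280, giving 4n² − 3n − 6280 = 0.
So n = (3 + 317) / 8 = 320/8 = 40.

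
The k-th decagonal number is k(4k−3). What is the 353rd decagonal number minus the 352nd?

Consecutive decagonal numbers differ by 8n − 7: here 8·353 − 7 = 2817.

2817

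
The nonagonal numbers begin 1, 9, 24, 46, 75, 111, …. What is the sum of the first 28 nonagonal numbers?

Σ i(7i−5)/2 = (7Σi² − 5Σi) / 2 over i = 1..28.
Σi = 406 and Σi² = 7714.
(7·7714 − 5·406) / 2 = 51968/2 = 25984.

25984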